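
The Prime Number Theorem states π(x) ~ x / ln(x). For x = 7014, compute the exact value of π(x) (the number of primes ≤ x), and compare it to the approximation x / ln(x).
π(7014) = 902;  x/ln(x) ≈ 792.04;  relative error ≈ 12.19%.

Directly count primes up to 7014: π(7014) = 902. The PNT approximation gives 7014/ln(7014) ≈ 7014/8.85566 ≈ 792.04. Relative error (π(x) − x/ln(x)) / π(x) ≈ 12.19%; the approximation is known to undercount slightly (Li(x) is a better estimate).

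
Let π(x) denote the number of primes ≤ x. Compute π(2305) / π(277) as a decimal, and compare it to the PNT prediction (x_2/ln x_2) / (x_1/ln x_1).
π(2305)/π(277) = 342/59 ≈ 5.7966;  PNT prediction ≈ 6.0442.

π(277) = 59 and π(2305) = 342, so π(2305)/π(277) ≈ 5.7966. The PNT-predicted ratio is (2305/ln(2305)) / (277/ln(277)) ≈ 6.0442. The two agree to within a few percent, as expected.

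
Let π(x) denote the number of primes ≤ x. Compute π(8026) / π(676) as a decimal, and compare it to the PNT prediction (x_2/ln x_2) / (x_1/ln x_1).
π(8026)/π(676) = 1010/122 ≈ 8.2787;  PNT prediction ≈ 8.6053.

π(676) = 122 and π(8026) = 1010, so π(8026)/π(676) ≈ 8.2787. The PNT-predicted ratio is (8026/ln(8026)) / (676/ln(676)) ≈ 8.6053. The two agree to within a few percent, as expected.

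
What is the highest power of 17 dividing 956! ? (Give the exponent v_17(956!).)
v_17(956!) = 59

Legendre's formula: v_p(n!) = Σ_{k ≥ 1} ⌊n / p^k⌋. For p = 17, n = 956, the terms are:
  ⌊956/17^1⌋ = ⌊956/17⌋ = 56
  ⌊956/17^2⌋ = ⌊956/289⌋ = 3
(the next term ⌊956/17^3⌋ = 0, terminating the sum). Summing: v_17(956!) = 56 + 3 = 59.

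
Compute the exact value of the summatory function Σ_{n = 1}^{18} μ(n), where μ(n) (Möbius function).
Σ_{n ≤ 18} μ(n) = -2

Compute μ(n) for each 1 ≤ n ≤ 18: μ(1) = 1, μ(2) = -1, μ(3) = -1, μ(4) = 0, μ(5) = -1, μ(6) = 1, μ(7) = -1, μ(8) = 0, μ(9) = 0, μ(10) = 1, μ(11) = -1, μ(12) = 0, μ(13) = -1, μ(14) = 1, μ(15) = 1, μ(16) = 0, μ(17) = -1, μ(18) = 0. Summing all 18 values: -2. (Mertens function M(x) = Σ_{n ≤ x} μ(n); on average M(x) should be small (PNT ⟺ M(x) = o(x)).)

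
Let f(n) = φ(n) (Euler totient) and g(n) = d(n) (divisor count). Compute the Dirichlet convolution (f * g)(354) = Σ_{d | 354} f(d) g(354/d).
(φ * d)(354) = 720

Divisors of 354: [1, 2, 3, 6, 59, 118, 177, 354]. For each d | 354:
  d = 1: φ(1) · d(354/1) = 1 · 8 = 8
  d = 2: φ(2) · d(354/2) = 1 · 4 = 4
  d = 3: φ(3) · d(354/3) = 2 · 4 = 8
  d = 6: φ(6) · d(354/6) = 2 · 2 = 4
  d = 59: φ(59) · d(354/59) = 58 · 4 = 232
  d = 118: φ(118) · d(354/118) = 58 · 2 = 116
  d = 177: φ(177) · d(354/177) = 116 · 2 = 232
  d = 354: φ(354) · d(354/354) = 116 · 1 = 116
Summing: (φ * d)(354) = 8 + 4 + 8 + 4 + 232 + 116 + 232 + 116 = 720.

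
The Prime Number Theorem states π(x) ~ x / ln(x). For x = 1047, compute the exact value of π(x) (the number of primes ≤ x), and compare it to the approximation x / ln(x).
π(1047) = 175;  x/ln(x) ≈ 150.57;  relative error ≈ 13.96%.

Directly count primes up to 1047: π(1047) = 175. The PNT approximation gives 1047/ln(1047) ≈ 1047/6.95368 ≈ 150.57. Relative error (π(x) − x/ln(x)) / π(x) ≈ 13.96%; the approximation is known to undercount slightly (Li(x) is a better estimate).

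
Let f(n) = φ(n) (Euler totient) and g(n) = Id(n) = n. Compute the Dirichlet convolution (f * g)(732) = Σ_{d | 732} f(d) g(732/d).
(φ * Id)(732) = 4840

Divisors of 732: [1, 2, 3, 4, 6, 12, 61, 122, 183, 244, 366, 732]. For each d | 732:
  d = 1: φ(1) · Id(732/1) = 1 · 732 = 732
  d = 2: φ(2) · Id(732/2) = 1 · 366 = 366
  d = 3: φ(3) · Id(732/3) = 2 · 244 = 488
  d = 4: φ(4) · Id(732/4) = 2 · 183 = 366
  d = 6: φ(6) · Id(732/6) = 2 · 122 = 244
  d = 12: φ(12) · Id(732/12) = 4 · 61 = 244
  d = 61: φ(61) · Id(732/61) = 60 · 12 = 720
  d = 122: φ(122) · Id(732/122) = 60 · 6 = 360
  d = 183: φ(183) · Id(732/183) = 120 · 4 = 480
  d = 244: φ(244) · Id(732/244) = 120 · 3 = 360
  d = 366: φ(366) · Id(732/366) = 120 · 2 = 240
  d = 732: φ(732) · Id(732/732) = 240 · 1 = 240
Summing: (φ * Id)(732) = 732 + 366 + 488 + 366 + 244 + 244 + 720 + 360 + 480 + 360 + 240 + 240 = 4840.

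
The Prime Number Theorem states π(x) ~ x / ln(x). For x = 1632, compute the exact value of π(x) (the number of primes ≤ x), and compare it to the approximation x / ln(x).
π(1632) = 258;  x/ln(x) ≈ 220.61;  relative error ≈ 14.49%.

Directly count primes up to 1632: π(1632) = 258. The PNT approximation gives 1632/ln(1632) ≈ 1632/7.39756 ≈ 220.61. Relative error (π(x) − x/ln(x)) / π(x) ≈ 14.49%; the approximation is known to undercount slightly (Li(x) is a better estimate).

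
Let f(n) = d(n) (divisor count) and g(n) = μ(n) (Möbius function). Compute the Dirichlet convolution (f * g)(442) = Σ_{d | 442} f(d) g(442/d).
(d * μ)(442) = 1

Divisors of 442: [1, 2, 13, 17, 26, 34, 221, 442]. For each d | 442:
  d = 1: d(1) · μ(442/1) = 1 · -1 = -1
  d = 2: d(2) · μ(442/2) = 2 · 1 = 2
  d = 13: d(13) · μ(442/13) = 2 · 1 = 2
  d = 17: d(17) · μ(442/17) = 2 · 1 = 2
  d = 26: d(26) · μ(442/26) = 4 · -1 = -4
  d = 34: d(34) · μ(442/34) = 4 · -1 = -4
  d = 221: d(221) · μ(442/221) = 4 · -1 = -4
  d = 442: d(442) · μ(442/442) = 8 · 1 = 8
Summing: (d * μ)(442) = -1 + 2 + 2 + 2 + -4 + -4 + -4 + 8 = 1.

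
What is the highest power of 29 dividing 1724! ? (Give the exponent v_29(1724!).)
v_29(1724!) = 61

Legendre's formula: v_p(n!) = Σ_{k ≥ 1} ⌊n / p^k⌋. For p = 29, n = 1724, the terms are:
  ⌊1724/29^1⌋ = ⌊1724/29⌋ = 59
  ⌊1724/29^2⌋ = ⌊1724/841⌋ = 2
(the next term ⌊1724/29^3⌋ = 0, terminating the sum). Summing: v_29(1724!) = 59 + 2 = 61.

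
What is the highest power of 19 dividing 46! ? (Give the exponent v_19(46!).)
v_19(46!) = 2

Legendre's formula: v_p(n!) = Σ_{k ≥ 1} ⌊n / p^k⌋. For p = 19, n = 46, the terms are:
  ⌊46/19^1⌋ = ⌊46/19⌋ = 2
(the next term ⌊46/19^2⌋ = 0, terminating the sum). Summing: v_19(46!) = 2 = 2.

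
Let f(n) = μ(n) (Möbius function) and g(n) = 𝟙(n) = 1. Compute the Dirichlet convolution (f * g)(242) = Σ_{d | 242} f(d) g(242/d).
(μ * 𝟙)(242) = 0

Divisors of 242: [1, 2, 11, 22, 121, 242]. For each d | 242:
  d = 1: μ(1) · 𝟙(242/1) = 1 · 1 = 1
  d = 2: μ(2) · 𝟙(242/2) = -1 · 1 = -1
  d = 11: μ(11) · 𝟙(242/11) = -1 · 1 = -1
  d = 22: μ(22) · 𝟙(242/22) = 1 · 1 = 1
  d = 121: μ(121) · 𝟙(242/121) = 0 · 1 = 0
  d = 242: μ(242) · 𝟙(242/242) = 0 · 1 = 0
Summing: (μ * 𝟙)(242) = 1 + -1 + -1 + 1 + 0 + 0 = 0.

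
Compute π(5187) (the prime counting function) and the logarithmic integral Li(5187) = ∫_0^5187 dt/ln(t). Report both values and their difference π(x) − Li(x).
π(5187) = 690;  Li(5187) ≈ 706.19;  π(x) − Li(x) ≈ -16.19.

Direct count of primes ≤ 5187 gives π(5187) = 690. Numerical evaluation of the logarithmic integral gives Li(5187) ≈ 706.19. The difference π(x) − Li(x) ≈ -16.19 is typically negative for small/moderate x (Li(x) overestimates), though Littlewood's theorem shows this sign changes infinitely often.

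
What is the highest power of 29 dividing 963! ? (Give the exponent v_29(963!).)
v_29(963!) = 34

Legendre's formula: v_p(n!) = Σ_{k ≥ 1} ⌊n / p^k⌋. For p = 29, n = 963, the terms are:
  ⌊963/29^1⌋ = ⌊963/29⌋ = 33
  ⌊963/29^2⌋ = ⌊963/841⌋ = 1
(the next term ⌊963/29^3⌋ = 0, terminating the sum). Summing: v_29(963!) = 33 + 1 = 34.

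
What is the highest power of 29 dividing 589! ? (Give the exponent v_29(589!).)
v_29(589!) = 20

Legendre's formula: v_p(n!) = Σ_{k ≥ 1} ⌊n / p^k⌋. For p = 29, n = 589, the terms are:
  ⌊589/29^1⌋ = ⌊589/29⌋ = 20
(the next term ⌊589/29^2⌋ = 0, terminating the sum). Summing: v_29(589!) = 20 = 20.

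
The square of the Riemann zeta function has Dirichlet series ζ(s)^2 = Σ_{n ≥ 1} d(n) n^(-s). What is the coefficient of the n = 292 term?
d(292) = 6

ζ(s)^2 = (Σ 1/m^s)(Σ 1/k^s). The coefficient of 1/n^s in the product is the number of ordered pairs (m, k) with mk = n, which equals d(n). For n = 292, divisors are [1, 2, 4, 73, 146, 292], so d(292) = 6.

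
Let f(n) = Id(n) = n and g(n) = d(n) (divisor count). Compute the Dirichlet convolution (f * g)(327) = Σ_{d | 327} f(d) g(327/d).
(Id * d)(327) = 555

Divisors of 327: [1, 3, 109, 327]. For each d | 327:
  d = 1: Id(1) · d(327/1) = 1 · 4 = 4
  d = 3: Id(3) · d(327/3) = 3 · 2 = 6
  d = 109: Id(109) · d(327/109) = 109 · 2 = 218
  d = 327: Id(327) · d(327/327) = 327 · 1 = 327
Summing: (Id * d)(327) = 4 + 6 + 218 + 327 = 555.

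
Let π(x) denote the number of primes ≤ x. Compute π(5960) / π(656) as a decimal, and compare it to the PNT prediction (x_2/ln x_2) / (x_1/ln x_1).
π(5960)/π(656) = 781/119 ≈ 6.5630;  PNT prediction ≈ 6.7791.

π(656) = 119 and π(5960) = 781, so π(5960)/π(656) ≈ 6.5630. The PNT-predicted ratio is (5960/ln(5960)) / (656/ln(656)) ≈ 6.7791. The two agree to within a few percent, as expected.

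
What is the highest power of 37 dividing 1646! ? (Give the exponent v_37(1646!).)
v_37(1646!) = 45

Legendre's formula: v_p(n!) = Σ_{k ≥ 1} ⌊n / p^k⌋. For p = 37, n = 1646, the terms are:
  ⌊1646/37^1⌋ = ⌊1646/37⌋ = 44
  ⌊1646/37^2⌋ = ⌊1646/1369⌋ = 1
(the next term ⌊1646/37^3⌋ = 0, terminating the sum). Summing: v_37(1646!) = 44 + 1 = 45.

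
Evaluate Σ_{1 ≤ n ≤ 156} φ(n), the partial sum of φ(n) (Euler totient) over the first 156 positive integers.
Σ_{n ≤ 156} φ(n) = 7404

Compute φ(n) for each 1 ≤ n ≤ 156: φ(1) = 1, φ(2) = 1, φ(3) = 2, φ(4) = 2, φ(5) = 4, φ(6) = 2, φ(7) = 6, φ(8) = 4, φ(9) = 6, φ(10) = 4, φ(11) = 10, φ(12) = 4, φ(13) = 12, φ(14) = 6, φ(15) = 8, φ(16) = 8, φ(17) = 16, φ(18) = 6, φ(19) = 18, φ(20) = 8, φ(21) = 12, φ(22) = 10, φ(23) = 22, φ(24) = 8, φ(25) = 20, φ(26) = 12, φ(27) = 18, φ(28) = 12, φ(29) = 28, φ(30) = 8, φ(31) = 30, φ(32) = 16, φ(33) = 20, φ(34) = 16, φ(35) = 24, φ(36) = 12, φ(37) = 36, φ(38) = 18, φ(39) = 24, φ(40) = 16, φ(41) = 40, φ(42) = 12, φ(43) = 42, φ(44) = 20, φ(45) = 24, φ(46) = 22, φ(47) = 46, φ(48) = 16, φ(49) = 42, φ(50) = 20, φ(51) = 32, φ(52) = 24, φ(53) = 52, φ(54) = 18, φ(55) = 40, φ(56) = 24, φ(57) = 36, φ(58) = 28, φ(59) = 58, φ(60) = 16, φ(61) = 60, φ(62) = 30, φ(63) = 36, φ(64) = 32, φ(65) = 48, φ(66) = 20, φ(67) = 66, φ(68) = 32, φ(69) = 44, φ(70) = 24, φ(71) = 70, φ(72) = 24, φ(73) = 72, φ(74) = 36, φ(75) = 40, φ(76) = 36, φ(77) = 60, φ(78) = 24, φ(79) = 78, φ(80) = 32, φ(81) = 54, φ(82) = 40, φ(83) = 82, φ(84) = 24, φ(85) = 64, φ(86) = 42, φ(87) = 56, φ(88) = 40, φ(89) = 88, φ(90) = 24, φ(91) = 72, φ(92) = 44, φ(93) = 60, φ(94) = 46, φ(95) = 72, φ(96) = 32, φ(97) = 96, φ(98) = 42, φ(99) = 60, φ(100) = 40, φ(101) = 100, φ(102) = 32, φ(103) = 102, φ(104) = 48, φ(105) = 48, φ(106) = 52, φ(107) = 106, φ(108) = 36, φ(109) = 108, φ(110) = 40, φ(111) = 72, φ(112) = 48, φ(113) = 112, φ(114) = 36, φ(115) = 88, φ(116) = 56, φ(117) = 72, φ(118) = 58, φ(119) = 96, φ(120) = 32, φ(121) = 110, φ(122) = 60, φ(123) = 80, φ(124) = 60, φ(125) = 100, φ(126) = 36, φ(127) = 126, φ(128) = 64, φ(129) = 84, φ(130) = 48, φ(131) = 130, φ(132) = 40, φ(133) = 108, φ(134) = 66, φ(135) = 72, φ(136) = 64, φ(137) = 136, φ(138) = 44, φ(139) = 138, φ(140) = 48, φ(141) = 92, φ(142) = 70, φ(143) = 120, φ(144) = 48, φ(145) = 112, φ(146) = 72, φ(147) = 84, φ(148) = 72, φ(149) = 148, φ(150) = 40, φ(151) = 150, φ(152) = 72, φ(153) = 96, φ(154) = 60, φ(155) = 120, φ(156) = 48. Summing all 156 values: 7404. (Average order: Σ_{n ≤ x} φ(n) ~ (3/π²) x². For x = 156, (3/π²)·156² ≈ 7397.26.)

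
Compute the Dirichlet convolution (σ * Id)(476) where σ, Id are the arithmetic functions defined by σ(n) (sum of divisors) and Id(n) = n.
(σ * Id)(476) = 8925

Divisors of 476: [1, 2, 4, 7, 14, 17, 28, 34, 68, 119, 238, 476]. For each d | 476:
  d = 1: σ(1) · Id(476/1) = 1 · 476 = 476
  d = 2: σ(2) · Id(476/2) = 3 · 238 = 714
  d = 4: σ(4) · Id(476/4) = 7 · 119 = 833
  d = 7: σ(7) · Id(476/7) = 8 · 68 = 544
  d = 14: σ(14) · Id(476/14) = 24 · 34 = 816
  d = 17: σ(17) · Id(476/17) = 18 · 28 = 504
  d = 28: σ(28) · Id(476/28) = 56 · 17 = 952
  d = 34: σ(34) · Id(476/34) = 54 · 14 = 756
  d = 68: σ(68) · Id(476/68) = 126 · 7 = 882
  d = 119: σ(119) · Id(476/119) = 144 · 4 = 576
  d = 238: σ(238) · Id(476/238) = 432 · 2 = 864
  d = 476: σ(476) · Id(476/476) = 1008 · 1 = 1008
Summing: (σ * Id)(476) = 476 + 714 + 833 + 544 + 816 + 504 + 952 + 756 + 882 + 576 + 864 + 1008 = 8925.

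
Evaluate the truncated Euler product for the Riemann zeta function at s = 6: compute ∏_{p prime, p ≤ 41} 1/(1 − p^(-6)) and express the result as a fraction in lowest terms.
∏ = 2443380210471738371061235001635487784786465943261975036855/2401726912683588750411628962956143030539652897300291780608

The primes p ≤ 41 are [2, 3, 5, 7, 11, 13, 17, 19, 23, 29, 31, 37, 41]. For each prime, (1 − 1/p^6)^(-1) = p^6 / (p^6 − 1). The product is (1 − 1/2^6)^(-1), (1 − 1/3^6)^(-1), (1 − 1/5^6)^(-1), (1 − 1/7^6)^(-1), (1 − 1/11^6)^(-1), (1 − 1/13^6)^(-1), (1 − 1/17^6)^(-1), (1 − 1/19^6)^(-1), (1 − 1/23^6)^(-1), (1 − 1/29^6)^(-1), (1 − 1/31^6)^(-1), (1 − 1/37^6)^(-1), (1 − 1/41^6)^(-1) = ∏ p^6 / (p^6 − 1) = 2443380210471738371061235001635487784786465943261975036855/2401726912683588750411628962956143030539652897300291780608.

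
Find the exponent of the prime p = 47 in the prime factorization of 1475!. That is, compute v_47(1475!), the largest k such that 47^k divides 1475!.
v_47(1475!) = 31

Legendre's formula: v_p(n!) = Σ_{k ≥ 1} ⌊n / p^k⌋. For p = 47, n = 1475, the terms are:
  ⌊1475/47^1⌋ = ⌊1475/47⌋ = 31
(the next term ⌊1475/47^2⌋ = 0, terminating the sum). Summing: v_47(1475!) = 31 = 31.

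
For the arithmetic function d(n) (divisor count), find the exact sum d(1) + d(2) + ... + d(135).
Σ_{n ≤ 135} d(n) = 687

Compute d(n) for each 1 ≤ n ≤ 135: d(1) = 1, d(2) = 2, d(3) = 2, d(4) = 3, d(5) = 2, d(6) = 4, d(7) = 2, d(8) = 4, d(9) = 3, d(10) = 4, d(11) = 2, d(12) = 6, d(13) = 2, d(14) = 4, d(15) = 4, d(16) = 5, d(17) = 2, d(18) = 6, d(19) = 2, d(20) = 6, d(21) = 4, d(22) = 4, d(23) = 2, d(24) = 8, d(25) = 3, d(26) = 4, d(27) = 4, d(28) = 6, d(29) = 2, d(30) = 8, d(31) = 2, d(32) = 6, d(33) = 4, d(34) = 4, d(35) = 4, d(36) = 9, d(37) = 2, d(38) = 4, d(39) = 4, d(40) = 8, d(41) = 2, d(42) = 8, d(43) = 2, d(44) = 6, d(45) = 6, d(46) = 4, d(47) = 2, d(48) = 10, d(49) = 3, d(50) = 6, d(51) = 4, d(52) = 6, d(53) = 2, d(54) = 8, d(55) = 4, d(56) = 8, d(57) = 4, d(58) = 4, d(59) = 2, d(60) = 12, d(61) = 2, d(62) = 4, d(63) = 6, d(64) = 7, d(65) = 4, d(66) = 8, d(67) = 2, d(68) = 6, d(69) = 4, d(70) = 8, d(71) = 2, d(72) = 12, d(73) = 2, d(74) = 4, d(75) = 6, d(76) = 6, d(77) = 4, d(78) = 8, d(79) = 2, d(80) = 10, d(81) = 5, d(82) = 4, d(83) = 2, d(84) = 12, d(85) = 4, d(86) = 4, d(87) = 4, d(88) = 8, d(89) = 2, d(90) = 12, d(91) = 4, d(92) = 6, d(93) = 4, d(94) = 4, d(95) = 4, d(96) = 12, d(97) = 2, d(98) = 6, d(99) = 6, d(100) = 9, d(101) = 2, d(102) = 8, d(103) = 2, d(104) = 8, d(105) = 8, d(106) = 4, d(107) = 2, d(108) = 12, d(109) = 2, d(110) = 8, d(111) = 4, d(112) = 10, d(113) = 2, d(114) = 8, d(115) = 4, d(116) = 6, d(117) = 6, d(118) = 4, d(119) = 4, d(120) = 16, d(121) = 3, d(122) = 4, d(123) = 4, d(124) = 6, d(125) = 4, d(126) = 12, d(127) = 2, d(128) = 8, d(129) = 4, d(130) = 8, d(131) = 2, d(132) = 12, d(133) = 4, d(134) = 4, d(135) = 8. Summing all 135 values: 687. (Dirichlet's divisor formula: Σ_{n ≤ x} d(n) = x ln(x) + (2γ − 1) x + O(√x). For x = 135, the asymptotic estimate is ≈ 683.06.)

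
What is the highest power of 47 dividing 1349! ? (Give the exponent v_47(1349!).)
v_47(1349!) = 28

Legendre's formula: v_p(n!) = Σ_{k ≥ 1} ⌊n / p^k⌋. For p = 47, n = 1349, the terms are:
  ⌊1349/47^1⌋ = ⌊1349/47⌋ = 28
(the next term ⌊1349/47^2⌋ = 0, terminating the sum). Summing: v_47(1349!) = 28 = 28.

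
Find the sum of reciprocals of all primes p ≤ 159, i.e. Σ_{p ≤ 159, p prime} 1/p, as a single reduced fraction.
Σ 1/p = 67195167335560670940823020383181530154843058347995389615845419/35375166993717494840635767087951744212057570647889977422429870

π(159) = 37, so the primes ≤ 159 are [2, 3, 5, 7, 11, 13, 17, 19, 23, 29, 31, 37, 41, 43, 47, 53, 59, 61, 67, 71, 73, 79, 83, 89, 97, 101, 103, 107, 109, 113, 127, 131, 137, 139, 149, 151, 157]. Summing 1/p over these primes: 67195167335560670940823020383181530154843058347995389615845419/35375166993717494840635767087951744212057570647889977422429870 ≈ 1.8995. Mertens estimate ln ln(159) + 0.2615 ≈ 1.8846.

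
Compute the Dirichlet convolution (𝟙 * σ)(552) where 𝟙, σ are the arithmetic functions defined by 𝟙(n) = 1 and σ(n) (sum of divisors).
(𝟙 * σ)(552) = 3250

Divisors of 552: [1, 2, 3, 4, 6, 8, 12, 23, 24, 46, 69, 92, 138, 184, 276, 552]. For each d | 552:
  d = 1: 𝟙(1) · σ(552/1) = 1 · 1440 = 1440
  d = 2: 𝟙(2) · σ(552/2) = 1 · 672 = 672
  d = 3: 𝟙(3) · σ(552/3) = 1 · 360 = 360
  d = 4: 𝟙(4) · σ(552/4) = 1 · 288 = 288
  d = 6: 𝟙(6) · σ(552/6) = 1 · 168 = 168
  d = 8: 𝟙(8) · σ(552/8) = 1 · 96 = 96
  d = 12: 𝟙(12) · σ(552/12) = 1 · 72 = 72
  d = 23: 𝟙(23) · σ(552/23) = 1 · 60 = 60
  d = 24: 𝟙(24) · σ(552/24) = 1 · 24 = 24
  d = 46: 𝟙(46) · σ(552/46) = 1 · 28 = 28
  d = 69: 𝟙(69) · σ(552/69) = 1 · 15 = 15
  d = 92: 𝟙(92) · σ(552/92) = 1 · 12 = 12
  d = 138: 𝟙(138) · σ(552/138) = 1 · 7 = 7
  d = 184: 𝟙(184) · σ(552/184) = 1 · 4 = 4
  d = 276: 𝟙(276) · σ(552/276) = 1 · 3 = 3
  d = 552: 𝟙(552) · σ(552/552) = 1 · 1 = 1
Summing: (𝟙 * σ)(552) = 1440 + 672 + 360 + 288 + 168 + 96 + 72 + 60 + 24 + 28 + 15 + 12 + 7 + 4 + 3 + 1 = 3250.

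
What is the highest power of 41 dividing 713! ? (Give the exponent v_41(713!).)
v_41(713!) = 17

Legendre's formula: v_p(n!) = Σ_{k ≥ 1} ⌊n / p^k⌋. For p = 41, n = 713, the terms are:
  ⌊713/41^1⌋ = ⌊713/41⌋ = 17
(the next term ⌊713/41^2⌋ = 0, terminating the sum). Summing: v_41(713!) = 17 = 17.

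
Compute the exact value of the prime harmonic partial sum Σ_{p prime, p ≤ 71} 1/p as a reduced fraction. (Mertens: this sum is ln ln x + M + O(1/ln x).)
Σ 1/p = 972416614407737400870501653/557940830126698960967415390

π(71) = 20, so the primes ≤ 71 are [2, 3, 5, 7, 11, 13, 17, 19, 23, 29, 31, 37, 41, 43, 47, 53, 59, 61, 67, 71]. Summing 1/p over these primes: 972416614407737400870501653/557940830126698960967415390 ≈ 1.7429. Mertens estimate ln ln(71) + 0.2615 ≈ 1.7114.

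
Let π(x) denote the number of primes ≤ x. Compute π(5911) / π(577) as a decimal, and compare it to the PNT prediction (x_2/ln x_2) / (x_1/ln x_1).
π(5911)/π(577) = 777/106 ≈ 7.3302;  PNT prediction ≈ 7.4997.

π(577) = 106 and π(5911) = 777, so π(5911)/π(577) ≈ 7.3302. The PNT-predicted ratio is (5911/ln(5911)) / (577/ln(577)) ≈ 7.4997. The two agree to within a few percent, as expected.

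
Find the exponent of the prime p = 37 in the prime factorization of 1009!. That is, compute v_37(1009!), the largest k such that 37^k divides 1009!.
v_37(1009!) = 27

Legendre's formula: v_p(n!) = Σ_{k ≥ 1} ⌊n / p^k⌋. For p = 37, n = 1009, the terms are:
  ⌊1009/37^1⌋ = ⌊1009/37⌋ = 27
(the next term ⌊1009/37^2⌋ = 0, terminating the sum). Summing: v_37(1009!) = 27 = 27.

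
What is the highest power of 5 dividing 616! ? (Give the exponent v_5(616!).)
v_5(616!) = 151

Legendre's formula: v_p(n!) = Σ_{k ≥ 1} ⌊n / p^k⌋. For p = 5, n = 616, the terms are:
  ⌊616/5^1⌋ = ⌊616/5⌋ = 123
  ⌊616/5^2⌋ = ⌊616/25⌋ = 24
  ⌊616/5^3⌋ = ⌊616/125⌋ = 4
(the next term ⌊616/5^4⌋ = 0, terminating the sum). Summing: v_5(616!) = 123 + 24 + 4 = 151.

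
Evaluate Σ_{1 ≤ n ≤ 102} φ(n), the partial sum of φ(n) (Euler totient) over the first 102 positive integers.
Σ_{n ≤ 102} φ(n) = 3176

Compute φ(n) for each 1 ≤ n ≤ 102: φ(1) = 1, φ(2) = 1, φ(3) = 2, φ(4) = 2, φ(5) = 4, φ(6) = 2, φ(7) = 6, φ(8) = 4, φ(9) = 6, φ(10) = 4, φ(11) = 10, φ(12) = 4, φ(13) = 12, φ(14) = 6, φ(15) = 8, φ(16) = 8, φ(17) = 16, φ(18) = 6, φ(19) = 18, φ(20) = 8, φ(21) = 12, φ(22) = 10, φ(23) = 22, φ(24) = 8, φ(25) = 20, φ(26) = 12, φ(27) = 18, φ(28) = 12, φ(29) = 28, φ(30) = 8, φ(31) = 30, φ(32) = 16, φ(33) = 20, φ(34) = 16, φ(35) = 24, φ(36) = 12, φ(37) = 36, φ(38) = 18, φ(39) = 24, φ(40) = 16, φ(41) = 40, φ(42) = 12, φ(43) = 42, φ(44) = 20, φ(45) = 24, φ(46) = 22, φ(47) = 46, φ(48) = 16, φ(49) = 42, φ(50) = 20, φ(51) = 32, φ(52) = 24, φ(53) = 52, φ(54) = 18, φ(55) = 40, φ(56) = 24, φ(57) = 36, φ(58) = 28, φ(59) = 58, φ(60) = 16, φ(61) = 60, φ(62) = 30, φ(63) = 36, φ(64) = 32, φ(65) = 48, φ(66) = 20, φ(67) = 66, φ(68) = 32, φ(69) = 44, φ(70) = 24, φ(71) = 70, φ(72) = 24, φ(73) = 72, φ(74) = 36, φ(75) = 40, φ(76) = 36, φ(77) = 60, φ(78) = 24, φ(79) = 78, φ(80) = 32, φ(81) = 54, φ(82) = 40, φ(83) = 82, φ(84) = 24, φ(85) = 64, φ(86) = 42, φ(87) = 56, φ(88) = 40, φ(89) = 88, φ(90) = 24, φ(91) = 72, φ(92) = 44, φ(93) = 60, φ(94) = 46, φ(95) = 72, φ(96) = 32, φ(97) = 96, φ(98) = 42, φ(99) = 60, φ(100) = 40, φ(101) = 100, φ(102) = 32. Summing all 102 values: 3176. (Average order: Σ_{n ≤ x} φ(n) ~ (3/π²) x². For x = 102, (3/π²)·102² ≈ 3162.44.)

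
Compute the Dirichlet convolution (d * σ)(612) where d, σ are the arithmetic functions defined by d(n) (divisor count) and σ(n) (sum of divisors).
(d * σ)(612) = 7680

Divisors of 612: [1, 2, 3, 4, 6, 9, 12, 17, 18, 34, 36, 51, 68, 102, 153, 204, 306, 612]. For each d | 612:
  d = 1: d(1) · σ(612/1) = 1 · 1638 = 1638
  d = 2: d(2) · σ(612/2) = 2 · 702 = 1404
  d = 3: d(3) · σ(612/3) = 2 · 504 = 1008
  d = 4: d(4) · σ(612/4) = 3 · 234 = 702
  d = 6: d(6) · σ(612/6) = 4 · 216 = 864
  d = 9: d(9) · σ(612/9) = 3 · 126 = 378
  d = 12: d(12) · σ(612/12) = 6 · 72 = 432
  d = 17: d(17) · σ(612/17) = 2 · 91 = 182
  d = 18: d(18) · σ(612/18) = 6 · 54 = 324
  d = 34: d(34) · σ(612/34) = 4 · 39 = 156
  d = 36: d(36) · σ(612/36) = 9 · 18 = 162
  d = 51: d(51) · σ(612/51) = 4 · 28 = 112
  d = 68: d(68) · σ(612/68) = 6 · 13 = 78
  d = 102: d(102) · σ(612/102) = 8 · 12 = 96
  d = 153: d(153) · σ(612/153) = 6 · 7 = 42
  d = 204: d(204) · σ(612/204) = 12 · 4 = 48
  d = 306: d(306) · σ(612/306) = 12 · 3 = 36
  d = 612: d(612) · σ(612/612) = 18 · 1 = 18
Summing: (d * σ)(612) = 1638 + 1404 + 1008 + 702 + 864 + 378 + 432 + 182 + 324 + 156 + 162 + 112 + 78 + 96 + 42 + 48 + 36 + 18 = 7680.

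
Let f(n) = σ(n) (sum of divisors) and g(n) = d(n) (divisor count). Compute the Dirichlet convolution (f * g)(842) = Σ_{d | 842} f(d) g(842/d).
(σ * d)(842) = 2120

Divisors of 842: [1, 2, 421, 842]. For each d | 842:
  d = 1: σ(1) · d(842/1) = 1 · 4 = 4
  d = 2: σ(2) · d(842/2) = 3 · 2 = 6
  d = 421: σ(421) · d(842/421) = 422 · 2 = 844
  d = 842: σ(842) · d(842/842) = 1266 · 1 = 1266
Summing: (σ * d)(842) = 4 + 6 + 844 + 1266 = 2120.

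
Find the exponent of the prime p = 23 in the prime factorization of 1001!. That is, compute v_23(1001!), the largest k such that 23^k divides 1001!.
v_23(1001!) = 44

Legendre's formula: v_p(n!) = Σ_{k ≥ 1} ⌊n / p^k⌋. For p = 23, n = 1001, the terms are:
  ⌊1001/23^1⌋ = ⌊1001/23⌋ = 43
  ⌊1001/23^2⌋ = ⌊1001/529⌋ = 1
(the next term ⌊1001/23^3⌋ = 0, terminating the sum). Summing: v_23(1001!) = 43 + 1 = 44.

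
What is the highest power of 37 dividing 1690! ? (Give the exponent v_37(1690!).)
v_37(1690!) = 46

Legendre's formula: v_p(n!) = Σ_{k ≥ 1} ⌊n / p^k⌋. For p = 37, n = 1690, the terms are:
  ⌊1690/37^1⌋ = ⌊1690/37⌋ = 45
  ⌊1690/37^2⌋ = ⌊1690/1369⌋ = 1
(the next term ⌊1690/37^3⌋ = 0, terminating the sum). Summing: v_37(1690!) = 45 + 1 = 46.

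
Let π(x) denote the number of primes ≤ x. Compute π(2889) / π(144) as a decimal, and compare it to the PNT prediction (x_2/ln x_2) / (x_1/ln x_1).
π(2889)/π(144) = 418/34 ≈ 12.2941;  PNT prediction ≈ 12.5124.

π(144) = 34 and π(2889) = 418, so π(2889)/π(144) ≈ 12.2941. The PNT-predicted ratio is (2889/ln(2889)) / (144/ln(144)) ≈ 12.5124. The two agree to within a few percent, as expected.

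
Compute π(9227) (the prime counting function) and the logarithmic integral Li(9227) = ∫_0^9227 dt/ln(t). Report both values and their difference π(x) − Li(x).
π(9227) = 1144;  Li(9227) ≈ 1161.85;  π(x) − Li(x) ≈ -17.85.

Direct count of primes ≤ 9227 gives π(9227) = 1144. Numerical evaluation of the logarithmic integral gives Li(9227) ≈ 1161.85. The difference π(x) − Li(x) ≈ -17.85 is typically negative for small/moderate x (Li(x) overestimates), though Littlewood's theorem shows this sign changes infinitely often.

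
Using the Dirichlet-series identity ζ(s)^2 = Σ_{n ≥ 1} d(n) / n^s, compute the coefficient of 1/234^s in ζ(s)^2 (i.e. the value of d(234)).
d(234) = 12

ζ(s)^2 = (Σ 1/m^s)(Σ 1/k^s). The coefficient of 1/n^s in the product is the number of ordered pairs (m, k) with mk = n, which equals d(n). For n = 234, divisors are [1, 2, 3, 6, 9, 13, 18, 26, 39, 78, 117, 234], so d(234) = 12.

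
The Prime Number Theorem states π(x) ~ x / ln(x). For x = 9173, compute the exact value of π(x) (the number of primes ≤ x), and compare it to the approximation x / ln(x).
π(9173) = 1137;  x/ln(x) ≈ 1005.37;  relative error ≈ 11.58%.

Directly count primes up to 9173: π(9173) = 1137. The PNT approximation gives 9173/ln(9173) ≈ 9173/9.12402 ≈ 1005.37. Relative error (π(x) − x/ln(x)) / π(x) ≈ 11.58%; the approximation is known to undercount slightly (Li(x) is a better estimate).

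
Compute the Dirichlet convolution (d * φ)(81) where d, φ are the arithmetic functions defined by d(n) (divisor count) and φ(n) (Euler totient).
(d * φ)(81) = 121

Divisors of 81: [1, 3, 9, 27, 81]. For each d | 81:
  d = 1: d(1) · φ(81/1) = 1 · 54 = 54
  d = 3: d(3) · φ(81/3) = 2 · 18 = 36
  d = 9: d(9) · φ(81/9) = 3 · 6 = 18
  d = 27: d(27) · φ(81/27) = 4 · 2 = 8
  d = 81: d(81) · φ(81/81) = 5 · 1 = 5
Summing: (d * φ)(81) = 54 + 36 + 18 + 8 + 5 = 121.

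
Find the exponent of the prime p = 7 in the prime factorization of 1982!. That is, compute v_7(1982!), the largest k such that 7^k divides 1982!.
v_7(1982!) = 328

Legendre's formula: v_p(n!) = Σ_{k ≥ 1} ⌊n / p^k⌋. For p = 7, n = 1982, the terms are:
  ⌊1982/7^1⌋ = ⌊1982/7⌋ = 283
  ⌊1982/7^2⌋ = ⌊1982/49⌋ = 40
  ⌊1982/7^3⌋ = ⌊1982/343⌋ = 5
(the next term ⌊1982/7^4⌋ = 0, terminating the sum). Summing: v_7(1982!) = 283 + 40 + 5 = 328.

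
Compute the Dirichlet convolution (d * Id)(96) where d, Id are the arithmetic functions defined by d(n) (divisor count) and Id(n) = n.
(d * Id)(96) = 600

Divisors of 96: [1, 2, 3, 4, 6, 8, 12, 16, 24, 32, 48, 96]. For each d | 96:
  d = 1: d(1) · Id(96/1) = 1 · 96 = 96
  d = 2: d(2) · Id(96/2) = 2 · 48 = 96
  d = 3: d(3) · Id(96/3) = 2 · 32 = 64
  d = 4: d(4) · Id(96/4) = 3 · 24 = 72
  d = 6: d(6) · Id(96/6) = 4 · 16 = 64
  d = 8: d(8) · Id(96/8) = 4 · 12 = 48
  d = 12: d(12) · Id(96/12) = 6 · 8 = 48
  d = 16: d(16) · Id(96/16) = 5 · 6 = 30
  d = 24: d(24) · Id(96/24) = 8 · 4 = 32
  d = 32: d(32) · Id(96/32) = 6 · 3 = 18
  d = 48: d(48) · Id(96/48) = 10 · 2 = 20
  d = 96: d(96) · Id(96/96) = 12 · 1 = 12
Summing: (d * Id)(96) = 96 + 96 + 64 + 72 + 64 + 48 + 48 + 30 + 32 + 18 + 20 + 12 = 600.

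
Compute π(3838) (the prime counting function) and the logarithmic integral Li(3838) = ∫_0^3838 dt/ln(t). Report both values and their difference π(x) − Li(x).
π(3838) = 532;  Li(3838) ≈ 545.78;  π(x) − Li(x) ≈ -13.78.

Direct count of primes ≤ 3838 gives π(3838) = 532. Numerical evaluation of the logarithmic integral gives Li(3838) ≈ 545.78. The difference π(x) − Li(x) ≈ -13.78 is typically negative for small/moderate x (Li(x) overestimates), though Littlewood's theorem shows this sign changes infinitely often.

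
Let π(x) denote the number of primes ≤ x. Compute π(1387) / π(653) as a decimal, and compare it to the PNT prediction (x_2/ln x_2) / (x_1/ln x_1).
π(1387)/π(653) = 221/119 ≈ 1.8571;  PNT prediction ≈ 1.9029.

π(653) = 119 and π(1387) = 221, so π(1387)/π(653) ≈ 1.8571. The PNT-predicted ratio is (1387/ln(1387)) / (653/ln(653)) ≈ 1.9029. The two agree to within a few percent, as expected.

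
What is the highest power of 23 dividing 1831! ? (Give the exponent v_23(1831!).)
v_23(1831!) = 82

Legendre's formula: v_p(n!) = Σ_{k ≥ 1} ⌊n / p^k⌋. For p = 23, n = 1831, the terms are:
  ⌊1831/23^1⌋ = ⌊1831/23⌋ = 79
  ⌊1831/23^2⌋ = ⌊1831/529⌋ = 3
(the next term ⌊1831/23^3⌋ = 0, terminating the sum). Summing: v_23(1831!) = 79 + 3 = 82.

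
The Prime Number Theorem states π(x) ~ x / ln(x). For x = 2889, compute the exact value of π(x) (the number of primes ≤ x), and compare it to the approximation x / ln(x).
π(2889) = 418;  x/ln(x) ≈ 362.55;  relative error ≈ 13.27%.

Directly count primes up to 2889: π(2889) = 418. The PNT approximation gives 2889/ln(2889) ≈ 2889/7.96867 ≈ 362.55. Relative error (π(x) − x/ln(x)) / π(x) ≈ 13.27%; the approximation is known to undercount slightly (Li(x) is a better estimate).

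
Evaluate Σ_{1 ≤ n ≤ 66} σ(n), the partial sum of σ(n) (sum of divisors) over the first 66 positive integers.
Σ_{n ≤ 66} σ(n) = 3631

Compute σ(n) for each 1 ≤ n ≤ 66: σ(1) = 1, σ(2) = 3, σ(3) = 4, σ(4) = 7, σ(5) = 6, σ(6) = 12, σ(7) = 8, σ(8) = 15, σ(9) = 13, σ(10) = 18, σ(11) = 12, σ(12) = 28, σ(13) = 14, σ(14) = 24, σ(15) = 24, σ(16) = 31, σ(17) = 18, σ(18) = 39, σ(19) = 20, σ(20) = 42, σ(21) = 32, σ(22) = 36, σ(23) = 24, σ(24) = 60, σ(25) = 31, σ(26) = 42, σ(27) = 40, σ(28) = 56, σ(29) = 30, σ(30) = 72, σ(31) = 32, σ(32) = 63, σ(33) = 48, σ(34) = 54, σ(35) = 48, σ(36) = 91, σ(37) = 38, σ(38) = 60, σ(39) = 56, σ(40) = 90, σ(41) = 42, σ(42) = 96, σ(43) = 44, σ(44) = 84, σ(45) = 78, σ(46) = 72, σ(47) = 48, σ(48) = 124, σ(49) = 57, σ(50) = 93, σ(51) = 72, σ(52) = 98, σ(53) = 54, σ(54) = 120, σ(55) = 72, σ(56) = 120, σ(57) = 80, σ(58) = 90, σ(59) = 60, σ(60) = 168, σ(61) = 62, σ(62) = 96, σ(63) = 104, σ(64) = 127, σ(65) = 84, σ(66) = 144. Summing all 66 values: 3631. (Average order: Σ_{n ≤ x} σ(n) ~ (π²/12) x². For x = 66, (π²/12)·66² ≈ 3582.67.)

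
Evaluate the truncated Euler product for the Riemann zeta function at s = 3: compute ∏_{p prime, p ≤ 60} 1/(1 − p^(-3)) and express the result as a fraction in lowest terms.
∏ = 115000146464778681614198126342037237932886401/95672294696528702067767313816624165235458048

The primes p ≤ 60 are [2, 3, 5, 7, 11, 13, 17, 19, 23, 29, 31, 37, 41, 43, 47, 53, 59]. For each prime, (1 − 1/p^3)^(-1) = p^3 / (p^3 − 1). The product is (1 − 1/2^3)^(-1), (1 − 1/3^3)^(-1), (1 − 1/5^3)^(-1), (1 − 1/7^3)^(-1), (1 − 1/11^3)^(-1), (1 − 1/13^3)^(-1), (1 − 1/17^3)^(-1), (1 − 1/19^3)^(-1), (1 − 1/23^3)^(-1), (1 − 1/29^3)^(-1), (1 − 1/31^3)^(-1), (1 − 1/37^3)^(-1), (1 − 1/41^3)^(-1), (1 − 1/43^3)^(-1), (1 − 1/47^3)^(-1), (1 − 1/53^3)^(-1), (1 − 1/59^3)^(-1) = ∏ p^3 / (p^3 − 1) = 115000146464778681614198126342037237932886401/95672294696528702067767313816624165235458048.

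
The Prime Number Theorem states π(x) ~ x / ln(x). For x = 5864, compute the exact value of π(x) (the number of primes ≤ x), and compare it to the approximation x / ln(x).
π(5864) = 771;  x/ln(x) ≈ 675.84;  relative error ≈ 12.34%.

Directly count primes up to 5864: π(5864) = 771. The PNT approximation gives 5864/ln(5864) ≈ 5864/8.67659 ≈ 675.84. Relative error (π(x) − x/ln(x)) / π(x) ≈ 12.34%; the approximation is known to undercount slightly (Li(x) is a better estimate).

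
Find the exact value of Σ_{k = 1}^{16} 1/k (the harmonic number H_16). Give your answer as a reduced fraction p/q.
H_16 = 2436559/720720

Direct summation: H_16 = 1 + 1/2 + ... + 1/16. The least common denominator is lcm(1, ..., 16) = 720720; over this denominator the numerator is 720720 + 360360 + 240240 + 180180 + 144144 + 120120 + 102960 + 90090 + 80080 + 72072 + 65520 + 60060 + 55440 + 51480 + 48048 + 45045 = 2436559, so H_16 = 2436559/720720 (already in lowest terms) ≈ 3.38073. (The PNT-adjacent estimate ln(16) + γ ≈ 3.34980 matches within O(1/n).)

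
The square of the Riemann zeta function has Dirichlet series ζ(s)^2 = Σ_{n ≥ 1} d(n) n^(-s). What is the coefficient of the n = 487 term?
d(487) = 2

ζ(s)^2 = (Σ 1/m^s)(Σ 1/k^s). The coefficient of 1/n^s in the product is the number of ordered pairs (m, k) with mk = n, which equals d(n). For n = 487, divisors are [1, 487], so d(487) = 2.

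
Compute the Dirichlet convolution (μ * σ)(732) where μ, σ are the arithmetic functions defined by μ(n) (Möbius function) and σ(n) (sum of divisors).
(μ * σ)(732) = 732

Divisors of 732: [1, 2, 3, 4, 6, 12, 61, 122, 183, 244, 366, 732]. For each d | 732:
  d = 1: μ(1) · σ(732/1) = 1 · 1736 = 1736
  d = 2: μ(2) · σ(732/2) = -1 · 744 = -744
  d = 3: μ(3) · σ(732/3) = -1 · 434 = -434
  d = 4: μ(4) · σ(732/4) = 0 · 248 = 0
  d = 6: μ(6) · σ(732/6) = 1 · 186 = 186
  d = 12: μ(12) · σ(732/12) = 0 · 62 = 0
  d = 61: μ(61) · σ(732/61) = -1 · 28 = -28
  d = 122: μ(122) · σ(732/122) = 1 · 12 = 12
  d = 183: μ(183) · σ(732/183) = 1 · 7 = 7
  d = 244: μ(244) · σ(732/244) = 0 · 4 = 0
  d = 366: μ(366) · σ(732/366) = -1 · 3 = -3
  d = 732: μ(732) · σ(732/732) = 0 · 1 = 0
Summing: (μ * σ)(732) = 1736 + -744 + -434 + 0 + 186 + 0 + -28 + 12 + 7 + 0 + -3 + 0 = 732.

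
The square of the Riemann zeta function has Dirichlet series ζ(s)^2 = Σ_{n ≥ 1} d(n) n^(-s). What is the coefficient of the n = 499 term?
d(499) = 2

ζ(s)^2 = (Σ 1/m^s)(Σ 1/k^s). The coefficient of 1/n^s in the product is the number of ordered pairs (m, k) with mk = n, which equals d(n). For n = 499, divisors are [1, 499], so d(499) = 2.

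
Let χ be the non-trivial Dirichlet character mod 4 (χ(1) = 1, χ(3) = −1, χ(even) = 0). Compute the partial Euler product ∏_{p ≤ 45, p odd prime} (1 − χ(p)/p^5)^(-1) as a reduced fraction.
∏ = 32740559305695385712389870979185370874149053476477367448414215/32866839245274949258617282425703153368289421339680491851218944

The odd primes p ≤ 45 are [3, 5, 7, 11, 13, 17, 19, 23, 29, 31, 37, 41, 43]. For each, χ(p) = 1 if p ≡ 1 mod 4, χ(p) = −1 if p ≡ 3 mod 4. Taking (1 − χ(p)/p^5)^(-1) = p^5/(p^5 − χ(p)): (1 − (-1)/3^5)^(-1) · (1 − (1)/5^5)^(-1) · (1 − (-1)/7^5)^(-1) · (1 − (-1)/11^5)^(-1) · (1 − (1)/13^5)^(-1) · (1 − (1)/17^5)^(-1) · (1 − (-1)/19^5)^(-1) · (1 − (-1)/23^5)^(-1) · (1 − (1)/29^5)^(-1) · (1 − (-1)/31^5)^(-1) · (1 − (1)/37^5)^(-1) · (1 − (1)/41^5)^(-1) · (1 − (-1)/43^5)^(-1) = 32740559305695385712389870979185370874149053476477367448414215/32866839245274949258617282425703153368289421339680491851218944.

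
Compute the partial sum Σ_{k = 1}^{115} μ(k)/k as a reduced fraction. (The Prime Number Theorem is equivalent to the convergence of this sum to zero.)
Σ μ(k)/k = -11695632086357284237991577642263648122717789/451572209148822968402074375593480892761066957

Values of μ(k) for 1 ≤ k ≤ 115: μ(1) = 1, μ(2) = -1, μ(3) = -1, μ(5) = -1, μ(6) = 1, μ(7) = -1, μ(10) = 1, μ(11) = -1, μ(13) = -1, μ(14) = 1, μ(15) = 1, μ(17) = -1, μ(19) = -1, μ(21) = 1, μ(22) = 1, μ(23) = -1, μ(26) = 1, μ(29) = -1, μ(30) = -1, μ(31) = -1, μ(33) = 1, μ(34) = 1, μ(35) = 1, μ(37) = -1, μ(38) = 1, μ(39) = 1, μ(41) = -1, μ(42) = -1, μ(43) = -1, μ(46) = 1, μ(47) = -1, μ(51) = 1, μ(53) = -1, μ(55) = 1, μ(57) = 1, μ(58) = 1, μ(59) = -1, μ(61) = -1, μ(62) = 1, μ(65) = 1, μ(66) = -1, μ(67) = -1, μ(69) = 1, μ(70) = -1, μ(71) = -1, μ(73) = -1, μ(74) = 1, μ(77) = 1, μ(78) = -1, μ(79) = -1, μ(82) = 1, μ(83) = -1, μ(85) = 1, μ(86) = 1, μ(87) = 1, μ(89) = -1, μ(91) = 1, μ(93) = 1, μ(94) = 1, μ(95) = 1, μ(97) = -1, μ(101) = -1, μ(102) = -1, μ(103) = -1, μ(105) = -1, μ(106) = 1, μ(107) = -1, μ(109) = -1, μ(110) = -1, μ(111) = 1, μ(113) = -1, μ(114) = -1, μ(115) = 1, with μ = 0 on non-squarefree integers. Summing μ(k)/k for k where μ(k) ≠ 0 gives -11695632086357284237991577642263648122717789/451572209148822968402074375593480892761066957 ≈ -0.0259. (PNT ⟺ this sum → 0 as n → ∞.)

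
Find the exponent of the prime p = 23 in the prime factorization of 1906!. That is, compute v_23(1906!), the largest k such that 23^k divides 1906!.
v_23(1906!) = 85

Legendre's formula: v_p(n!) = Σ_{k ≥ 1} ⌊n / p^k⌋. For p = 23, n = 1906, the terms are:
  ⌊1906/23^1⌋ = ⌊1906/23⌋ = 82
  ⌊1906/23^2⌋ = ⌊1906/529⌋ = 3
(the next term ⌊1906/23^3⌋ = 0, terminating the sum). Summing: v_23(1906!) = 82 + 3 = 85.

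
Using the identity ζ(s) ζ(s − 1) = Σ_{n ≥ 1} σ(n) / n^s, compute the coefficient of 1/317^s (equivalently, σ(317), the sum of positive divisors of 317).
σ(317) = 318

In the product (Σ m^0/m^s)(Σ k / k^s) = Σ (Σ_{d | n} d) / n^s, the coefficient of 1/n^s is σ(n) = Σ_{d | n} d. For n = 317, divisors are [1, 317]; summing: σ(317) = 318.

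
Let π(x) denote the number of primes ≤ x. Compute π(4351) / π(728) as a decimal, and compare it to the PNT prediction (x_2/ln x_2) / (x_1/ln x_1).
π(4351)/π(728) = 594/129 ≈ 4.6047;  PNT prediction ≈ 4.7013.

π(728) = 129 and π(4351) = 594, so π(4351)/π(728) ≈ 4.6047. The PNT-predicted ratio is (4351/ln(4351)) / (728/ln(728)) ≈ 4.7013. The two agree to within a few percent, as expected.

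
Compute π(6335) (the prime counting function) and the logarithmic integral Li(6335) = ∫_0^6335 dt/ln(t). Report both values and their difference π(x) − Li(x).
π(6335) = 824;  Li(6335) ≈ 838.80;  π(x) − Li(x) ≈ -14.80.

Direct count of primes ≤ 6335 gives π(6335) = 824. Numerical evaluation of the logarithmic integral gives Li(6335) ≈ 838.80. The difference π(x) − Li(x) ≈ -14.80 is typically negative for small/moderate x (Li(x) overestimates), though Littlewood's theorem shows this sign changes infinitely often.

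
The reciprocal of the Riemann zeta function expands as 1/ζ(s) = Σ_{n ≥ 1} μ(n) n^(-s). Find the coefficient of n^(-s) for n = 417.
μ(417) = 1

Factor n = 417 = 3 · 139. μ(n) = 0 if any exponent ≥ 2 (not squarefree); otherwise μ(n) = (−1)^{ω(n)} where ω(n) is the number of distinct prime factors. Applying: μ(417) = 1.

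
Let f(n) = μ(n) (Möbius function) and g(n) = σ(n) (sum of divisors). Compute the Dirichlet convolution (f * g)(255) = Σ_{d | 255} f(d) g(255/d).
(μ * σ)(255) = 255

Divisors of 255: [1, 3, 5, 15, 17, 51, 85, 255]. For each d | 255:
  d = 1: μ(1) · σ(255/1) = 1 · 432 = 432
  d = 3: μ(3) · σ(255/3) = -1 · 108 = -108
  d = 5: μ(5) · σ(255/5) = -1 · 72 = -72
  d = 15: μ(15) · σ(255/15) = 1 · 18 = 18
  d = 17: μ(17) · σ(255/17) = -1 · 24 = -24
  d = 51: μ(51) · σ(255/51) = 1 · 6 = 6
  d = 85: μ(85) · σ(255/85) = 1 · 4 = 4
  d = 255: μ(255) · σ(255/255) = -1 · 1 = -1
Summing: (μ * σ)(255) = 432 + -108 + -72 + 18 + -24 + 6 + 4 + -1 = 255.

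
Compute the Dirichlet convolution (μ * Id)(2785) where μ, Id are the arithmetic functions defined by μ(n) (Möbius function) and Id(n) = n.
(μ * Id)(2785) = 2224

Divisors of 2785: [1, 5, 557, 2785]. For each d | 2785:
  d = 1: μ(1) · Id(2785/1) = 1 · 2785 = 2785
  d = 5: μ(5) · Id(2785/5) = -1 · 557 = -557
  d = 557: μ(557) · Id(2785/557) = -1 · 5 = -5
  d = 2785: μ(2785) · Id(2785/2785) = 1 · 1 = 1
Summing: (μ * Id)(2785) = 2785 + -557 + -5 + 1 = 2224.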